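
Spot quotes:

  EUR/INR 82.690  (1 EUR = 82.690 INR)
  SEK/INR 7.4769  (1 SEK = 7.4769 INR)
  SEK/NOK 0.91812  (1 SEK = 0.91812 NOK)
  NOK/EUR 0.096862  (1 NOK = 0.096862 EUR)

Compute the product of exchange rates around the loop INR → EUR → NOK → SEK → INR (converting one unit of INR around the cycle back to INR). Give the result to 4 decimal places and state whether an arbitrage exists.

Around INR → EUR → NOK → SEK → INR: 1 ÷ 82.690 ÷ 0.096862 ÷ 0.91812 × 7.4769 = 1.016754
Product > 1; profitable direction is INR → EUR → NOK → SEK → INR.

1.0168 (arbitrage exists)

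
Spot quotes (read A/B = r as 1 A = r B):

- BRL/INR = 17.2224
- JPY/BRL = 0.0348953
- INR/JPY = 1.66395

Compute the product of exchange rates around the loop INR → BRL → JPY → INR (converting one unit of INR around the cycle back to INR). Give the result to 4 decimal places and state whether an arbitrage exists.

Around INR → BRL → JPY → INR: 1 ÷ 17.2224 ÷ 0.0348953 ÷ 1.66395 = 0.999998
Product ≈ 1 (deviation 0.000%, within rounding noise).

1.0000 (no arbitrage)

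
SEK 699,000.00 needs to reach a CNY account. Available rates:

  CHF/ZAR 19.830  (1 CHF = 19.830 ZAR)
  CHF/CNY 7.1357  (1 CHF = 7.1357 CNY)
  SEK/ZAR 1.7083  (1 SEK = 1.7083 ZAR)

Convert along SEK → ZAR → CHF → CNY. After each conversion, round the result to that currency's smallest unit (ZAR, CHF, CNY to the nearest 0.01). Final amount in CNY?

CNY 429,689.95

SEK 699,000.00 × 1.7083 = ZAR 1,194,101.70
ZAR 1,194,101.70 ÷ 19.830 = CHF 60,216.93
CHF 60,216.93 × 7.1357 = CNY 429,689.95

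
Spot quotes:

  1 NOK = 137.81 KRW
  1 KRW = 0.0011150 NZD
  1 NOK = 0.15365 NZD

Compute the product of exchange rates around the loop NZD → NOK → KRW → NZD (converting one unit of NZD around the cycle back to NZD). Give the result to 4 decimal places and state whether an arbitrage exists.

Around NZD → NOK → KRW → NZD: 1 ÷ 0.15365 × 137.81 × 0.0011150 = 1.000053
Product ≈ 1 (deviation 0.005%, within rounding noise).

1.0001 (no arbitrage)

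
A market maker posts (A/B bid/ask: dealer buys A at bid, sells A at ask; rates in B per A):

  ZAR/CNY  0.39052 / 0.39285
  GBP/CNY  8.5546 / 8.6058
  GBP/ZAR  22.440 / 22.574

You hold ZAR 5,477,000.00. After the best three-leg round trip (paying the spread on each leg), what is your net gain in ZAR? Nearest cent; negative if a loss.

Net profit: ZAR 100,218.06

Best loop ZAR → CNY → GBP → ZAR:
ZAR 5,477,000.00 × 0.39052 (sell ZAR at bid) = CNY 2,138,878.04
CNY 2,138,878.04 ÷ 8.6058 (buy GBP at ask) = GBP 248,539.13
GBP 248,539.13 × 22.440 (sell GBP at bid) = ZAR 5,577,218.06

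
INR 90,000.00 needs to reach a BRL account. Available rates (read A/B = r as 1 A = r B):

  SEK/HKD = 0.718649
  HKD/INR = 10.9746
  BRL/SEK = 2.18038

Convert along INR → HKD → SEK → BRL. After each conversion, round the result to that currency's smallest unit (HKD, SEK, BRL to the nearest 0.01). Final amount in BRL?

BRL 5,233.65

INR 90,000.00 ÷ 10.9746 = HKD 8,200.75
HKD 8,200.75 ÷ 0.718649 = SEK 11,411.34
SEK 11,411.34 ÷ 2.18038 = BRL 5,233.65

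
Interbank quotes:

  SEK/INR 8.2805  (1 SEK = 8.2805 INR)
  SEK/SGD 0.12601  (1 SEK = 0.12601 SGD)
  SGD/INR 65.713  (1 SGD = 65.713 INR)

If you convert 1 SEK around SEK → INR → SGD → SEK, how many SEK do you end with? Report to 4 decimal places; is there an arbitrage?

1.0000 (no arbitrage)

Around SEK → INR → SGD → SEK: 1 × 8.2805 ÷ 65.713 ÷ 0.12601 = 1.000001
Product ≈ 1 (deviation 0.000%, within rounding noise).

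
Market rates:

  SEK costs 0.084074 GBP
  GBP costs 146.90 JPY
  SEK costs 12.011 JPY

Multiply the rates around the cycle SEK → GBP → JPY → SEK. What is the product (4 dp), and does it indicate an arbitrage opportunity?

1.0283 (arbitrage exists)

Around SEK → GBP → JPY → SEK: 1 × 0.084074 × 146.90 ÷ 12.011 = 1.028263
Product > 1; profitable direction is SEK → GBP → JPY → SEK.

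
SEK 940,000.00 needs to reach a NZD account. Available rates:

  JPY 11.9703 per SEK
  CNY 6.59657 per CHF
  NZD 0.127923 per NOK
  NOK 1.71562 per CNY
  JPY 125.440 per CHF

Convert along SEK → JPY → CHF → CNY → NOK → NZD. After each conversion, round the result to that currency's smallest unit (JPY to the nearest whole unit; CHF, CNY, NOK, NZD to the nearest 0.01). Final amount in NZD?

NZD 129,862.80

SEK 940,000.00 × 11.9703 = JPY 11,252,082
JPY 11,252,082 ÷ 125.440 = CHF 89,700.91
CHF 89,700.91 × 6.59657 = CNY 591,718.33
CNY 591,718.33 × 1.71562 = NOK 1,015,163.80
NOK 1,015,163.80 × 0.127923 = NZD 129,862.80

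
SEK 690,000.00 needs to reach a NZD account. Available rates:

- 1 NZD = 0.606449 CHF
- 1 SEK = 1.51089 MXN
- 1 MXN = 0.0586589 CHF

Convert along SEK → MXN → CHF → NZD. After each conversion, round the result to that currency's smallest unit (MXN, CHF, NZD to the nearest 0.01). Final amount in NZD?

SEK 690,000.00 × 1.51089 = MXN 1,042,514.10
MXN 1,042,514.10 × 0.0586589 = CHF 61,152.73
CHF 61,152.73 ÷ 0.606449 = NZD 100,837.38

NZD 100,837.38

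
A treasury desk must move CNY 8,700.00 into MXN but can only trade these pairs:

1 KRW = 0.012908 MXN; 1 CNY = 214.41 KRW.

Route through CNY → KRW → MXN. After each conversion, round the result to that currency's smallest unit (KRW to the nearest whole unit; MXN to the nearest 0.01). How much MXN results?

CNY 8,700.00 × 214.41 = KRW 1,865,367
KRW 1,865,367 × 0.012908 = MXN 24,078.16

MXN 24,078.16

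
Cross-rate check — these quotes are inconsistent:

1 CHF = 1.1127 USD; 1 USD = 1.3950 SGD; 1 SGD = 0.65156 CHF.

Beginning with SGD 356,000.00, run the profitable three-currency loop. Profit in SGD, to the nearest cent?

Profitable loop is SGD → CHF → USD → SGD:
SGD 356,000.00 × 0.65156 = CHF 231,955.36
CHF 231,955.36 × 1.1127 = USD 258,096.73
USD 258,096.73 × 1.3950 = SGD 360,044.94
Profit = SGD 360,044.94 − SGD 356,000.00

Profit: SGD 4,044.94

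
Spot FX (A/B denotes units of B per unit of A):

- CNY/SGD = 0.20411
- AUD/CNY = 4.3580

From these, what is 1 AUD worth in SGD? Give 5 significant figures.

1 AUD × 4.3580 = 4.358 CNY
4.358 CNY × 0.20411 = 0.889511 SGD

AUD/SGD = 0.88951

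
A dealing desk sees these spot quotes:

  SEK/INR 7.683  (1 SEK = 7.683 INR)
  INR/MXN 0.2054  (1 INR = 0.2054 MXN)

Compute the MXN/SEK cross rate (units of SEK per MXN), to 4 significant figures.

1 MXN ÷ 0.2054 = 4.86855 INR
4.86855 INR ÷ 7.683 = 0.633678 SEK

MXN/SEK = 0.6337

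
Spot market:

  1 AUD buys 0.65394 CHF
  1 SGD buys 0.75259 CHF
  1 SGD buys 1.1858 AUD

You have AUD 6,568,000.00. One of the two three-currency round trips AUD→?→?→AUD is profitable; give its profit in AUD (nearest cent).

Profitable loop is AUD → CHF → SGD → AUD:
AUD 6,568,000.00 × 0.65394 = CHF 4,295,077.92
CHF 4,295,077.92 ÷ 0.75259 = SGD 5,707,062.17
SGD 5,707,062.17 × 1.1858 = AUD 6,767,434.32
Profit = AUD 6,767,434.32 − AUD 6,568,000.00

Profit: AUD 199,434.32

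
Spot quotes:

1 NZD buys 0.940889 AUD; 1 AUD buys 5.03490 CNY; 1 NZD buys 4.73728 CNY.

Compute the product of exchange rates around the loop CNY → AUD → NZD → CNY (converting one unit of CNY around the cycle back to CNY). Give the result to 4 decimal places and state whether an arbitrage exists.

Around CNY → AUD → NZD → CNY: 1 ÷ 5.03490 ÷ 0.940889 × 4.73728 = 1.000000
Product ≈ 1 (deviation 0.000%, within rounding noise).

1.0000 (no arbitrage)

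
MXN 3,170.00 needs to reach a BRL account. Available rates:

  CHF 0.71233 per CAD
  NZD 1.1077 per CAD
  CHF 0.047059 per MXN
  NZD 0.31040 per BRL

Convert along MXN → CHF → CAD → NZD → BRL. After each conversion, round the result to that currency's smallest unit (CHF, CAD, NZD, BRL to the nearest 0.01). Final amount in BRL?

MXN 3,170.00 × 0.047059 = CHF 149.18
CHF 149.18 ÷ 0.71233 = CAD 209.43
CAD 209.43 × 1.1077 = NZD 231.99
NZD 231.99 ÷ 0.31040 = BRL 747.39

BRL 747.39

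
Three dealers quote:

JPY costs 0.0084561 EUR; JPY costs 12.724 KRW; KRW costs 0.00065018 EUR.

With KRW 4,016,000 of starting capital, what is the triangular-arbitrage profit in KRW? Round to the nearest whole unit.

Profitable loop is KRW → JPY → EUR → KRW:
KRW 4,016,000 ÷ 12.724 = JPY 315,624
JPY 315,624 × 0.0084561 = EUR 2,668.95
EUR 2,668.95 ÷ 0.00065018 = KRW 4,104,937
Profit = KRW 4,104,937 − KRW 4,016,000

Profit: KRW 88,937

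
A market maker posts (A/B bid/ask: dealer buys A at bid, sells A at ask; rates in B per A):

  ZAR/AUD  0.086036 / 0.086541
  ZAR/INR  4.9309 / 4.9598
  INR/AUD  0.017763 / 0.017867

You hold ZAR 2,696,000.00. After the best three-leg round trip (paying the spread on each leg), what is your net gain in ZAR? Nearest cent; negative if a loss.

Net profit: ZAR 32,603.86

Best loop ZAR → INR → AUD → ZAR:
ZAR 2,696,000.00 × 4.9309 (sell ZAR at bid) = INR 13,293,706.40
INR 13,293,706.40 × 0.017763 (sell INR at bid) = AUD 236,136.11
AUD 236,136.11 ÷ 0.086541 (buy ZAR at ask) = ZAR 2,728,603.86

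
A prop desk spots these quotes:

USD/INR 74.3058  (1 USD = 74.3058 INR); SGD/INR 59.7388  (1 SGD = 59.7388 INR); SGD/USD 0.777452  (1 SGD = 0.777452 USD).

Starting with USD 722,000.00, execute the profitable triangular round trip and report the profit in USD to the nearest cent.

Profit: USD 24,616.17

Profitable loop is USD → SGD → INR → USD:
USD 722,000.00 ÷ 0.777452 = SGD 928,674.70
SGD 928,674.70 × 59.7388 = INR 55,477,911.95
INR 55,477,911.95 ÷ 74.3058 = USD 746,616.17
Profit = USD 746,616.17 − USD 722,000.00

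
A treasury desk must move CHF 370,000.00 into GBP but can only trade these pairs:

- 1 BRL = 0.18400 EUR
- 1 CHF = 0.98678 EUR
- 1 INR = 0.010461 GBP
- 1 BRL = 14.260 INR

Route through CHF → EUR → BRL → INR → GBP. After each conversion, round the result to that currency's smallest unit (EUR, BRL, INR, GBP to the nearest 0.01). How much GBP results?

CHF 370,000.00 × 0.98678 = EUR 365,108.60
EUR 365,108.60 ÷ 0.18400 = BRL 1,984,285.87
BRL 1,984,285.87 × 14.260 = INR 28,295,916.51
INR 28,295,916.51 × 0.010461 = GBP 296,003.58

GBP 296,003.58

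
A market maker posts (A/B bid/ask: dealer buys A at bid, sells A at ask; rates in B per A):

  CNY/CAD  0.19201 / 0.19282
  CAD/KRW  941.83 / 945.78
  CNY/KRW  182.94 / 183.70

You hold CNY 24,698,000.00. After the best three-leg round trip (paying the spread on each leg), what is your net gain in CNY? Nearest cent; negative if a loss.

Best loop CNY → KRW → CAD → CNY:
CNY 24,698,000.00 × 182.94 (sell CNY at bid) = KRW 4,518,252,120
KRW 4,518,252,120 ÷ 945.78 (buy CAD at ask) = CAD 4,777,276.03
CAD 4,777,276.03 ÷ 0.19282 (buy CNY at ask) = CNY 24,775,832.52

Net profit: CNY 77,832.52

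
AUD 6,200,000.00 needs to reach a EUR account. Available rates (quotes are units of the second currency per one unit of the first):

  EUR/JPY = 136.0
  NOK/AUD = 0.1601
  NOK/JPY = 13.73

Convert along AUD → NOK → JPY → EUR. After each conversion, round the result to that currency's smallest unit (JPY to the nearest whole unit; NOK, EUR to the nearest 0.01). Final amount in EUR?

AUD 6,200,000.00 ÷ 0.1601 = NOK 38,725,796.38
NOK 38,725,796.38 × 13.73 = JPY 531,705,184
JPY 531,705,184 ÷ 136.0 = EUR 3,909,596.94

EUR 3,909,596.94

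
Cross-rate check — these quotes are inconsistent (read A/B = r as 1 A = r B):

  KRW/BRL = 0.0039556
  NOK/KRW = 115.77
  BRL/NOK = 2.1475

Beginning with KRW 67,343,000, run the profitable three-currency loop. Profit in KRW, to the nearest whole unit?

Profitable loop is KRW → NOK → BRL → KRW:
KRW 67,343,000 ÷ 115.77 = NOK 581,696.47
NOK 581,696.47 ÷ 2.1475 = BRL 270,871.46
BRL 270,871.46 ÷ 0.0039556 = KRW 68,477,971
Profit = KRW 68,477,971 − KRW 67,343,000

Profit: KRW 1,134,971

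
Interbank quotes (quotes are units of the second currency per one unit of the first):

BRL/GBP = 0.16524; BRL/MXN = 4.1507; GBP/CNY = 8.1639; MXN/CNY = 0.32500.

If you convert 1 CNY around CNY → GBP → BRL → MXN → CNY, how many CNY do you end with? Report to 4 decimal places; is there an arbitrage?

1.0000 (no arbitrage)

Around CNY → GBP → BRL → MXN → CNY: 1 ÷ 8.1639 ÷ 0.16524 × 4.1507 × 0.32500 = 0.999981
Product ≈ 1 (deviation 0.002%, within rounding noise).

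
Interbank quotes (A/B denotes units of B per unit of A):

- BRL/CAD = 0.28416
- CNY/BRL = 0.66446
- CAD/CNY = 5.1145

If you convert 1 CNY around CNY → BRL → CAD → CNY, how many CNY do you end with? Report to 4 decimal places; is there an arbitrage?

0.9657 (arbitrage exists)

Around CNY → BRL → CAD → CNY: 1 × 0.66446 × 0.28416 × 5.1145 = 0.965684
Product < 1; profitable direction is CNY → CAD → BRL → CNY.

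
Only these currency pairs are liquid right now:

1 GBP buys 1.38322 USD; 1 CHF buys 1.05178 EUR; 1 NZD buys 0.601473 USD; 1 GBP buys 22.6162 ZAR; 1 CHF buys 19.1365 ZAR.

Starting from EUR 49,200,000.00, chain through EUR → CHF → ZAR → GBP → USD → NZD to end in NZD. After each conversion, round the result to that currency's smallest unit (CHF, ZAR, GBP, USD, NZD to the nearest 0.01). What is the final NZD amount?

NZD 91,024,476.79

EUR 49,200,000.00 ÷ 1.05178 = CHF 46,777,843.28
CHF 46,777,843.28 × 19.1365 = ZAR 895,164,197.93
ZAR 895,164,197.93 ÷ 22.6162 = GBP 39,580,663.33
GBP 39,580,663.33 × 1.38322 = USD 54,748,765.13
USD 54,748,765.13 ÷ 0.601473 = NZD 91,024,476.79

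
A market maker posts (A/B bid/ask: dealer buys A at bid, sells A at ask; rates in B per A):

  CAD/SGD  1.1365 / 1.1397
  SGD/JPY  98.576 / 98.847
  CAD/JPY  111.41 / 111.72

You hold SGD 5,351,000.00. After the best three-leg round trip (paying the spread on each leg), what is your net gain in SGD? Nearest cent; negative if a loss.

Net profit: SGD 14,925.71

Best loop SGD → JPY → CAD → SGD:
SGD 5,351,000.00 × 98.576 (sell SGD at bid) = JPY 527,480,176
JPY 527,480,176 ÷ 111.72 (buy CAD at ask) = CAD 4,721,448.05
CAD 4,721,448.05 × 1.1365 (sell CAD at bid) = SGD 5,365,925.71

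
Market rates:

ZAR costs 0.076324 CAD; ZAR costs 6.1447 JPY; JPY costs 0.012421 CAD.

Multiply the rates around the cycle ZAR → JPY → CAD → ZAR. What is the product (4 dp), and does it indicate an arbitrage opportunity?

1.0000 (no arbitrage)

Around ZAR → JPY → CAD → ZAR: 1 × 6.1447 × 0.012421 ÷ 0.076324 = 0.999991
Product ≈ 1 (deviation 0.001%, within rounding noise).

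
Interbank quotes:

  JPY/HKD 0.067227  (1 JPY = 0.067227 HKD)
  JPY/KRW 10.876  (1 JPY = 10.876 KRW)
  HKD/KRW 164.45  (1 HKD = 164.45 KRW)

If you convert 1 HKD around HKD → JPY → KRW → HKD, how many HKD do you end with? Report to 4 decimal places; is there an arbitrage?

Around HKD → JPY → KRW → HKD: 1 ÷ 0.067227 × 10.876 ÷ 164.45 = 0.983766
Product < 1; profitable direction is HKD → KRW → JPY → HKD.

0.9838 (arbitrage exists)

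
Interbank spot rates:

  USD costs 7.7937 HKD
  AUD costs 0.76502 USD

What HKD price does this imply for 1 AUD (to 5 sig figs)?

AUD/HKD = 5.9623

1 AUD × 0.76502 = 0.76502 USD
0.76502 USD × 7.7937 = 5.96234 HKD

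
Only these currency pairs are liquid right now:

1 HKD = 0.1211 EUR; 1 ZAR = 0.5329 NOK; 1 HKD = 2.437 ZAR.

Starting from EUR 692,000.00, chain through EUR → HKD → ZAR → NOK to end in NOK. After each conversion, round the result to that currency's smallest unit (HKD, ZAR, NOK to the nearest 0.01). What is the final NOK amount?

EUR 692,000.00 ÷ 0.1211 = HKD 5,714,285.71
HKD 5,714,285.71 × 2.437 = ZAR 13,925,714.28
ZAR 13,925,714.28 × 0.5329 = NOK 7,421,013.14

NOK 7,421,013.14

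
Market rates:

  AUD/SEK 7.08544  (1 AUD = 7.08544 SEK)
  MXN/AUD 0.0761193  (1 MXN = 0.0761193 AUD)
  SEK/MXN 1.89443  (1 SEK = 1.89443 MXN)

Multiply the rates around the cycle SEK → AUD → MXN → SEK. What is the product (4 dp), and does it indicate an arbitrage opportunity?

0.9787 (arbitrage exists)

Around SEK → AUD → MXN → SEK: 1 ÷ 7.08544 ÷ 0.0761193 ÷ 1.89443 = 0.978723
Product < 1; profitable direction is SEK → MXN → AUD → SEK.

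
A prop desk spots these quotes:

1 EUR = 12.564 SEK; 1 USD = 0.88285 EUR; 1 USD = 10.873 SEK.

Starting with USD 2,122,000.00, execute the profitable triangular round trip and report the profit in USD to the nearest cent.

Profit: USD 42,765.41

Profitable loop is USD → EUR → SEK → USD:
USD 2,122,000.00 × 0.88285 = EUR 1,873,407.70
EUR 1,873,407.70 × 12.564 = SEK 23,537,494.34
SEK 23,537,494.34 ÷ 10.873 = USD 2,164,765.41
Profit = USD 2,164,765.41 − USD 2,122,000.00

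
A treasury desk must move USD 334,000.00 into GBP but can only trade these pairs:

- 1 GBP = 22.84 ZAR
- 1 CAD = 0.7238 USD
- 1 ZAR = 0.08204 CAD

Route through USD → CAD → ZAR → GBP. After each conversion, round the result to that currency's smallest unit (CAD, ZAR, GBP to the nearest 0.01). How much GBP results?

USD 334,000.00 ÷ 0.7238 = CAD 461,453.44
CAD 461,453.44 ÷ 0.08204 = ZAR 5,624,737.20
ZAR 5,624,737.20 ÷ 22.84 = GBP 246,266.95

GBP 246,266.95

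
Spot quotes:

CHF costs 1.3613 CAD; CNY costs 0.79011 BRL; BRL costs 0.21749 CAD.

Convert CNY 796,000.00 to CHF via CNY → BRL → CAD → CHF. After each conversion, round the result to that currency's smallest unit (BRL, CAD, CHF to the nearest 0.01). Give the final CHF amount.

CNY 796,000.00 × 0.79011 = BRL 628,927.56
BRL 628,927.56 × 0.21749 = CAD 136,785.46
CAD 136,785.46 ÷ 1.3613 = CHF 100,481.50

CHF 100,481.50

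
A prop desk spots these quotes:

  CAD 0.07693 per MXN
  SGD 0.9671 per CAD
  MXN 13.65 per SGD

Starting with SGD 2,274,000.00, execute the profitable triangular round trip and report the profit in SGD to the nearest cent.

Profitable loop is SGD → MXN → CAD → SGD:
SGD 2,274,000.00 × 13.65 = MXN 31,040,100.00
MXN 31,040,100.00 × 0.07693 = CAD 2,387,914.89
CAD 2,387,914.89 × 0.9671 = SGD 2,309,352.49
Profit = SGD 2,309,352.49 − SGD 2,274,000.00

Profit: SGD 35,352.49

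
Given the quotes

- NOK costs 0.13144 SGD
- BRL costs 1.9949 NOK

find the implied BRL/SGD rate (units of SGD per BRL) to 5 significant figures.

1 BRL × 1.9949 = 1.9949 NOK
1.9949 NOK × 0.13144 = 0.26221 SGD

BRL/SGD = 0.26221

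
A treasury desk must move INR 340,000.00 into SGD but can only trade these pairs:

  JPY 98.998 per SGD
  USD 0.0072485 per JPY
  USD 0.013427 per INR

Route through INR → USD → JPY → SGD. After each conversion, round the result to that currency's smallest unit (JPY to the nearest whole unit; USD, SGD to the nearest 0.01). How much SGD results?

SGD 6,361.85

INR 340,000.00 × 0.013427 = USD 4,565.18
USD 4,565.18 ÷ 0.0072485 = JPY 629,810
JPY 629,810 ÷ 98.998 = SGD 6,361.85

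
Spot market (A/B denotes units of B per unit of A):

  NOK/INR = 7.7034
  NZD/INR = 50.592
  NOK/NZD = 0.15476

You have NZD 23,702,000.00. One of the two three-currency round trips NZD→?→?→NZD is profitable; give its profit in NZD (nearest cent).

Profit: NZD 388,350.23

Profitable loop is NZD → INR → NOK → NZD:
NZD 23,702,000.00 × 50.592 = INR 1,199,131,584.00
INR 1,199,131,584.00 ÷ 7.7034 = NOK 155,662,640.39
NOK 155,662,640.39 × 0.15476 = NZD 24,090,350.23
Profit = NZD 24,090,350.23 − NZD 23,702,000.00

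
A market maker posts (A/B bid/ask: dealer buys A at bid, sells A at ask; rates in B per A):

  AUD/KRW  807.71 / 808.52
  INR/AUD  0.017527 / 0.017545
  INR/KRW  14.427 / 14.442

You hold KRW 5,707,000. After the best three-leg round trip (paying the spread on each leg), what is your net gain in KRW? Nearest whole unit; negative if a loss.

Net profit: KRW 97,165

Best loop KRW → AUD → INR → KRW:
KRW 5,707,000 ÷ 808.52 (buy AUD at ask) = AUD 7,058.58
AUD 7,058.58 ÷ 0.017545 (buy INR at ask) = INR 402,312.69
INR 402,312.69 × 14.427 (sell INR at bid) = KRW 5,804,165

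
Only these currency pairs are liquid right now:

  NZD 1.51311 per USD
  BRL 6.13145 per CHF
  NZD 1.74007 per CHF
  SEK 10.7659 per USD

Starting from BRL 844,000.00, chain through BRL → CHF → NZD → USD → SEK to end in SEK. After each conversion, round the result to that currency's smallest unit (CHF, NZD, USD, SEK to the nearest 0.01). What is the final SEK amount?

SEK 1,704,220.65

BRL 844,000.00 ÷ 6.13145 = CHF 137,650.96
CHF 137,650.96 × 1.74007 = NZD 239,522.31
NZD 239,522.31 ÷ 1.51311 = USD 158,298.02
USD 158,298.02 × 10.7659 = SEK 1,704,220.65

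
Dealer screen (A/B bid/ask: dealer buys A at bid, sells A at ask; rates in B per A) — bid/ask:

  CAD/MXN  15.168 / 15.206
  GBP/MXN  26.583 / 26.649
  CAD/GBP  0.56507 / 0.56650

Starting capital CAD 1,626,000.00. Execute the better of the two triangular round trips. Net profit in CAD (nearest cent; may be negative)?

Net profit: CAD 7,683.90

Best loop CAD → MXN → GBP → CAD:
CAD 1,626,000.00 × 15.168 (sell CAD at bid) = MXN 24,663,168.00
MXN 24,663,168.00 ÷ 26.649 (buy GBP at ask) = GBP 925,481.93
GBP 925,481.93 ÷ 0.56650 (buy CAD at ask) = CAD 1,633,683.90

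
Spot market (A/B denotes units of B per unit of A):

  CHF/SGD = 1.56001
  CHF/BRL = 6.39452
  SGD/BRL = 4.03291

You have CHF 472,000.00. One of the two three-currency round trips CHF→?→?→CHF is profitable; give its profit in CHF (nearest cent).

Profitable loop is CHF → BRL → SGD → CHF:
CHF 472,000.00 × 6.39452 = BRL 3,018,213.44
BRL 3,018,213.44 ÷ 4.03291 = SGD 748,395.93
SGD 748,395.93 ÷ 1.56001 = CHF 479,737.91
Profit = CHF 479,737.91 − CHF 472,000.00

Profit: CHF 7,737.91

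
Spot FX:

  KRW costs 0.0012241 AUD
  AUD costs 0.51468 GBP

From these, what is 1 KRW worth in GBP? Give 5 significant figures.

1 KRW × 0.0012241 = 0.0012241 AUD
0.0012241 AUD × 0.51468 = 0.00063002 GBP

KRW/GBP = 0.00063002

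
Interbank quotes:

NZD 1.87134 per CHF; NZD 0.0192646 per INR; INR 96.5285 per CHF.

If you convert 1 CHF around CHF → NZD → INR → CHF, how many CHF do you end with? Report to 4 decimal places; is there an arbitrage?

Around CHF → NZD → INR → CHF: 1 × 1.87134 ÷ 0.0192646 ÷ 96.5285 = 1.006322
Product > 1; profitable direction is CHF → NZD → INR → CHF.

1.0063 (arbitrage exists)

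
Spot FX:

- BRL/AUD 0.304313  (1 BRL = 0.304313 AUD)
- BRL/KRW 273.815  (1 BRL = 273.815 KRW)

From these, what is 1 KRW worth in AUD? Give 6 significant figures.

KRW/AUD = 0.00111138

1 KRW ÷ 273.815 = 0.0036521 BRL
0.0036521 BRL × 0.304313 = 0.00111138 AUD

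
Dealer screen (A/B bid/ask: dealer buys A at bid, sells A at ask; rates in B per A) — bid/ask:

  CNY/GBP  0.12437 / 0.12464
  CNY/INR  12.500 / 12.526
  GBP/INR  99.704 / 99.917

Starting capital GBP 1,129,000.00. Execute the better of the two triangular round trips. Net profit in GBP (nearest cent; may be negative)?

Best loop GBP → CNY → INR → GBP:
GBP 1,129,000.00 ÷ 0.12464 (buy CNY at ask) = CNY 9,058,087.29
CNY 9,058,087.29 × 12.500 (sell CNY at bid) = INR 113,226,091.14
INR 113,226,091.14 ÷ 99.917 (buy GBP at ask) = GBP 1,133,201.47

Net profit: GBP 4,201.47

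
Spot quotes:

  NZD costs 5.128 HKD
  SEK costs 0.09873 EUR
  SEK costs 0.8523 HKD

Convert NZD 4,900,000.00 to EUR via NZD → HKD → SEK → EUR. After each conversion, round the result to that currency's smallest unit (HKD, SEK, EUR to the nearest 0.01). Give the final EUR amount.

EUR 2,910,722.11

NZD 4,900,000.00 × 5.128 = HKD 25,127,200.00
HKD 25,127,200.00 ÷ 0.8523 = SEK 29,481,637.92
SEK 29,481,637.92 × 0.09873 = EUR 2,910,722.11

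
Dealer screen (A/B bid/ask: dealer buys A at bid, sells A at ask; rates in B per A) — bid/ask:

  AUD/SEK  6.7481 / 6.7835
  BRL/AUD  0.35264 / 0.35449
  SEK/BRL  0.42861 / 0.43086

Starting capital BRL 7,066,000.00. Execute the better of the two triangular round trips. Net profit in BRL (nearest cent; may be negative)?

Best loop BRL → AUD → SEK → BRL:
BRL 7,066,000.00 × 0.35264 (sell BRL at bid) = AUD 2,491,754.24
AUD 2,491,754.24 × 6.7481 (sell AUD at bid) = SEK 16,814,606.79
SEK 16,814,606.79 × 0.42861 (sell SEK at bid) = BRL 7,206,908.61

Net profit: BRL 140,908.61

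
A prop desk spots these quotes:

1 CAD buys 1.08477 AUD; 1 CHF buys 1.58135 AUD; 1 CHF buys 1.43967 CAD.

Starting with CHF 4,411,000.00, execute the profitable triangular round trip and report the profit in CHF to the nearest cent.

Profit: CHF 55,470.19

Profitable loop is CHF → AUD → CAD → CHF:
CHF 4,411,000.00 × 1.58135 = AUD 6,975,334.85
AUD 6,975,334.85 ÷ 1.08477 = CAD 6,430,243.14
CAD 6,430,243.14 ÷ 1.43967 = CHF 4,466,470.19
Profit = CHF 4,466,470.19 − CHF 4,411,000.00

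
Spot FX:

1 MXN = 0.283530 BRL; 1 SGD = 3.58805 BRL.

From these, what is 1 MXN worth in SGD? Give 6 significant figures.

MXN/SGD = 0.0790206

1 MXN × 0.283530 = 0.28353 BRL
0.28353 BRL ÷ 3.58805 = 0.0790206 SGD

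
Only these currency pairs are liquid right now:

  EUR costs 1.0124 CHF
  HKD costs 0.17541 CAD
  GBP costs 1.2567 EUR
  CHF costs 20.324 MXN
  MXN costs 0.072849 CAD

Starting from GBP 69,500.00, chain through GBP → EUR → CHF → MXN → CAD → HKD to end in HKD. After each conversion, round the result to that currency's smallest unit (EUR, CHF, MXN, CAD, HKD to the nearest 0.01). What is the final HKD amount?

HKD 746,357.62

GBP 69,500.00 × 1.2567 = EUR 87,340.65
EUR 87,340.65 × 1.0124 = CHF 88,423.67
CHF 88,423.67 × 20.324 = MXN 1,797,122.67
MXN 1,797,122.67 × 0.072849 = CAD 130,918.59
CAD 130,918.59 ÷ 0.17541 = HKD 746,357.62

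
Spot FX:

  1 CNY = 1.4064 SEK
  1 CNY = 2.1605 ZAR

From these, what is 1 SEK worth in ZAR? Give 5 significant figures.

1 SEK ÷ 1.4064 = 0.711035 CNY
0.711035 CNY × 2.1605 = 1.53619 ZAR

SEK/ZAR = 1.5362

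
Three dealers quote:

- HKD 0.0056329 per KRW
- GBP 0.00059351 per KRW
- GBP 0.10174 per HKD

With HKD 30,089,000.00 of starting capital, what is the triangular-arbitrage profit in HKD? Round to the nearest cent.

Profitable loop is HKD → KRW → GBP → HKD:
HKD 30,089,000.00 ÷ 0.0056329 = KRW 5,341,653,500
KRW 5,341,653,500 × 0.00059351 = GBP 3,170,324.77
GBP 3,170,324.77 ÷ 0.10174 = HKD 31,161,045.50
Profit = HKD 31,161,045.50 − HKD 30,089,000.00

Profit: HKD 1,072,045.50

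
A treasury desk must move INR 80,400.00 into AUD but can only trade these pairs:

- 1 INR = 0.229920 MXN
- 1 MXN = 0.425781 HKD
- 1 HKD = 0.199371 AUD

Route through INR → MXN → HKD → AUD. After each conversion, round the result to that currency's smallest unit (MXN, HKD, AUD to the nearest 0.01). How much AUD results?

AUD 1,569.21

INR 80,400.00 × 0.229920 = MXN 18,485.57
MXN 18,485.57 × 0.425781 = HKD 7,870.80
HKD 7,870.80 × 0.199371 = AUD 1,569.21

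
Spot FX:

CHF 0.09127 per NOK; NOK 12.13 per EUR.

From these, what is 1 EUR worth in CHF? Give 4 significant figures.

EUR/CHF = 1.107

1 EUR × 12.13 = 12.13 NOK
12.13 NOK × 0.09127 = 1.10711 CHF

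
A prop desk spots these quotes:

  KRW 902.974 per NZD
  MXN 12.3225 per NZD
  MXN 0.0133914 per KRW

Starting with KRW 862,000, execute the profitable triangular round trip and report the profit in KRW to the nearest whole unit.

Profitable loop is KRW → NZD → MXN → KRW:
KRW 862,000 ÷ 902.974 = NZD 954.62
NZD 954.62 × 12.3225 = MXN 11,763.35
MXN 11,763.35 ÷ 0.0133914 = KRW 878,425
Profit = KRW 878,425 − KRW 862,000

Profit: KRW 16,425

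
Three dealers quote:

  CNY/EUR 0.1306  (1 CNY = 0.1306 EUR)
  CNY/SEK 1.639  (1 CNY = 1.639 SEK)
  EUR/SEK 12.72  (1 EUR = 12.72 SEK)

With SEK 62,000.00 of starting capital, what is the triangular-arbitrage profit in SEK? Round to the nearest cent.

Profitable loop is SEK → CNY → EUR → SEK:
SEK 62,000.00 ÷ 1.639 = CNY 37,827.94
CNY 37,827.94 × 0.1306 = EUR 4,940.33
EUR 4,940.33 × 12.72 = SEK 62,840.99
Profit = SEK 62,840.99 − SEK 62,000.00

Profit: SEK 840.99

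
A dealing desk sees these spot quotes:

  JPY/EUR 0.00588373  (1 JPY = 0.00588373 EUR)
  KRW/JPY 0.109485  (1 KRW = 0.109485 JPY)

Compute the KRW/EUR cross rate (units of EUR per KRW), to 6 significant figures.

1 KRW × 0.109485 = 0.109485 JPY
0.109485 JPY × 0.00588373 = 0.00064418 EUR

KRW/EUR = 0.000644180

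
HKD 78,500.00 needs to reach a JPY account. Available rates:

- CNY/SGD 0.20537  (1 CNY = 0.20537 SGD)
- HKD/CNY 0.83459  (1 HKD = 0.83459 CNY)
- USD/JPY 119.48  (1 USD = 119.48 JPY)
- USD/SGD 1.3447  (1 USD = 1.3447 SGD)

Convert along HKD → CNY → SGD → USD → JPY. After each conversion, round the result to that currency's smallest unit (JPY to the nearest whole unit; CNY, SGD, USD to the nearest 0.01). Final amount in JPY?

JPY 1,195,500

HKD 78,500.00 × 0.83459 = CNY 65,515.32
CNY 65,515.32 × 0.20537 = SGD 13,454.88
SGD 13,454.88 ÷ 1.3447 = USD 10,005.86
USD 10,005.86 × 119.48 = JPY 1,195,500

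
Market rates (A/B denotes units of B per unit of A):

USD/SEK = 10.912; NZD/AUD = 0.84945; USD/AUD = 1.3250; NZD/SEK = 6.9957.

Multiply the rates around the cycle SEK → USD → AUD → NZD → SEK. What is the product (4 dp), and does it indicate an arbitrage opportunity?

Around SEK → USD → AUD → NZD → SEK: 1 ÷ 10.912 × 1.3250 ÷ 0.84945 × 6.9957 = 1.000011
Product ≈ 1 (deviation 0.001%, within rounding noise).

1.0000 (no arbitrage)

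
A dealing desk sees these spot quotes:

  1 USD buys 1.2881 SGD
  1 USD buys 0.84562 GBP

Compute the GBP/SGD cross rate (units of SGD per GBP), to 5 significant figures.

GBP/SGD = 1.5233

1 GBP ÷ 0.84562 = 1.18256 USD
1.18256 USD × 1.2881 = 1.52326 SGD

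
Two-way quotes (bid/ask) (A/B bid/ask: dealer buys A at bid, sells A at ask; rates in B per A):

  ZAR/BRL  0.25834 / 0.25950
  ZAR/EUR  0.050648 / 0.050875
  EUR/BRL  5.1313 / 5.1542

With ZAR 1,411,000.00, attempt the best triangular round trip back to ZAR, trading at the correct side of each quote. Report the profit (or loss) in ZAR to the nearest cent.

Net profit: ZAR 2,121.03

Best loop ZAR → EUR → BRL → ZAR:
ZAR 1,411,000.00 × 0.050648 (sell ZAR at bid) = EUR 71,464.33
EUR 71,464.33 × 5.1313 (sell EUR at bid) = BRL 366,704.91
BRL 366,704.91 ÷ 0.25950 (buy ZAR at ask) = ZAR 1,413,121.03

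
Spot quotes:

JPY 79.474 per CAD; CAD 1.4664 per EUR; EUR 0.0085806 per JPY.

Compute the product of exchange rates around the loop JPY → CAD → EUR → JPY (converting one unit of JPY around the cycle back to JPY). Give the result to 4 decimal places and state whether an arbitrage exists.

1.0000 (no arbitrage)

Around JPY → CAD → EUR → JPY: 1 ÷ 79.474 ÷ 1.4664 ÷ 0.0085806 = 1.000011
Product ≈ 1 (deviation 0.001%, within rounding noise).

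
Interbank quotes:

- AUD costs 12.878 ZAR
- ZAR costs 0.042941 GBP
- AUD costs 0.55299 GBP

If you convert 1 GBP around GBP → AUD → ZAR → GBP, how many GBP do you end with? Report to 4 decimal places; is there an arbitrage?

1.0000 (no arbitrage)

Around GBP → AUD → ZAR → GBP: 1 ÷ 0.55299 × 12.878 × 0.042941 = 1.000008
Product ≈ 1 (deviation 0.001%, within rounding noise).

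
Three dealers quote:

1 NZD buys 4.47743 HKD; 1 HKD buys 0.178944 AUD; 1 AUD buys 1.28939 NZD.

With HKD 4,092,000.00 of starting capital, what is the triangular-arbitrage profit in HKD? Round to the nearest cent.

Profitable loop is HKD → AUD → NZD → HKD:
HKD 4,092,000.00 × 0.178944 = AUD 732,238.85
AUD 732,238.85 × 1.28939 = NZD 944,141.45
NZD 944,141.45 × 4.47743 = HKD 4,227,327.24
Profit = HKD 4,227,327.24 − HKD 4,092,000.00

Profit: HKD 135,327.24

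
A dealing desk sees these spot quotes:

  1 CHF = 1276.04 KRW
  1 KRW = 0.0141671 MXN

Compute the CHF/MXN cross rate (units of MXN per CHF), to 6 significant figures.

CHF/MXN = 18.0778

1 CHF × 1276.04 = 1276.04 KRW
1276.04 KRW × 0.0141671 = 18.0778 MXN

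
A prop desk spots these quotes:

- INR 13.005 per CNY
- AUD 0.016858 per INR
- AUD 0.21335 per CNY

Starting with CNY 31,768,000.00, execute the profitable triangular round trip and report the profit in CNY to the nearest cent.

Profitable loop is CNY → INR → AUD → CNY:
CNY 31,768,000.00 × 13.005 = INR 413,142,840.00
INR 413,142,840.00 × 0.016858 = AUD 6,964,762.00
AUD 6,964,762.00 ÷ 0.21335 = CNY 32,644,771.49
Profit = CNY 32,644,771.49 − CNY 31,768,000.00

Profit: CNY 876,771.49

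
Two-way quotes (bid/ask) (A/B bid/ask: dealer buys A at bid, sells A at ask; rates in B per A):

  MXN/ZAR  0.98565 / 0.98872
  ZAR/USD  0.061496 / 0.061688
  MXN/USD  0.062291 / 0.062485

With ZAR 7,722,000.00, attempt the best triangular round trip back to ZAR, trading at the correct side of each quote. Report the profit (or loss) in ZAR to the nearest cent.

Net profit: ZAR 164,441.59

Best loop ZAR → MXN → USD → ZAR:
ZAR 7,722,000.00 ÷ 0.98872 (buy MXN at ask) = MXN 7,810,097.90
MXN 7,810,097.90 × 0.062291 (sell MXN at bid) = USD 486,498.81
USD 486,498.81 ÷ 0.061688 (buy ZAR at ask) = ZAR 7,886,441.59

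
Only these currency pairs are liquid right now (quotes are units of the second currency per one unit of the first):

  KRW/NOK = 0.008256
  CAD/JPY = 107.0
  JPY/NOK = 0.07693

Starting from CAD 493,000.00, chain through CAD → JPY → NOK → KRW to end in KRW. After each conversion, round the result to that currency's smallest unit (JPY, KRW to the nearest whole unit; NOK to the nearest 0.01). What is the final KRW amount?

CAD 493,000.00 × 107.0 = JPY 52,751,000
JPY 52,751,000 × 0.07693 = NOK 4,058,134.43
NOK 4,058,134.43 ÷ 0.008256 = KRW 491,537,601

KRW 491,537,601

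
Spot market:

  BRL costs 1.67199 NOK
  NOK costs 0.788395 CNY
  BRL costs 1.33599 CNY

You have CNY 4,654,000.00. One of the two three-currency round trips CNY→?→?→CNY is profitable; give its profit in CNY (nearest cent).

Profit: CNY 62,849.83

Profitable loop is CNY → NOK → BRL → CNY:
CNY 4,654,000.00 ÷ 0.788395 = NOK 5,903,132.31
NOK 5,903,132.31 ÷ 1.67199 = BRL 3,530,602.64
BRL 3,530,602.64 × 1.33599 = CNY 4,716,849.83
Profit = CNY 4,716,849.83 − CNY 4,654,000.00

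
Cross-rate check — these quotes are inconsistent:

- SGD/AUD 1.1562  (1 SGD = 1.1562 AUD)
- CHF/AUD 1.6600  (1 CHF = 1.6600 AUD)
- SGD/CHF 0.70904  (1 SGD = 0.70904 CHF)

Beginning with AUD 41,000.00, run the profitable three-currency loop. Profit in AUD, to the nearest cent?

Profitable loop is AUD → SGD → CHF → AUD:
AUD 41,000.00 ÷ 1.1562 = SGD 35,460.99
SGD 35,460.99 × 0.70904 = CHF 25,143.26
CHF 25,143.26 × 1.6600 = AUD 41,737.82
Profit = AUD 41,737.82 − AUD 41,000.00

Profit: AUD 737.82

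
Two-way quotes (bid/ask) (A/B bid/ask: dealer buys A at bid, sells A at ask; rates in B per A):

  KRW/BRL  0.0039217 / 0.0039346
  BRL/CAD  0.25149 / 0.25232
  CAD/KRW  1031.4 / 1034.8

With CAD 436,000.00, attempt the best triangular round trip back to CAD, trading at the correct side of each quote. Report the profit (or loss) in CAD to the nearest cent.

Best loop CAD → KRW → BRL → CAD:
CAD 436,000.00 × 1031.4 (sell CAD at bid) = KRW 449,690,400
KRW 449,690,400 × 0.0039217 (sell KRW at bid) = BRL 1,763,550.84
BRL 1,763,550.84 × 0.25149 (sell BRL at bid) = CAD 443,515.40

Net profit: CAD 7,515.40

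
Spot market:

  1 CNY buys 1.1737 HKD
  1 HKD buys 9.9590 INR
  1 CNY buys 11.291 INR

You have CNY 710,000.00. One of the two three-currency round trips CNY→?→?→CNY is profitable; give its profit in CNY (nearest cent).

Profitable loop is CNY → HKD → INR → CNY:
CNY 710,000.00 × 1.1737 = HKD 833,327.00
HKD 833,327.00 × 9.9590 = INR 8,299,103.59
INR 8,299,103.59 ÷ 11.291 = CNY 735,019.36
Profit = CNY 735,019.36 − CNY 710,000.00

Profit: CNY 25,019.36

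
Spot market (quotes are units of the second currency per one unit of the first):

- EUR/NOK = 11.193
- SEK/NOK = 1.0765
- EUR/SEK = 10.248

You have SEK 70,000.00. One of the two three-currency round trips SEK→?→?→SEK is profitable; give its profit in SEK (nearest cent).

Profitable loop is SEK → EUR → NOK → SEK:
SEK 70,000.00 ÷ 10.248 = EUR 6,830.60
EUR 6,830.60 × 11.193 = NOK 76,454.92
NOK 76,454.92 ÷ 1.0765 = SEK 71,021.75
Profit = SEK 71,021.75 − SEK 70,000.00

Profit: SEK 1,021.75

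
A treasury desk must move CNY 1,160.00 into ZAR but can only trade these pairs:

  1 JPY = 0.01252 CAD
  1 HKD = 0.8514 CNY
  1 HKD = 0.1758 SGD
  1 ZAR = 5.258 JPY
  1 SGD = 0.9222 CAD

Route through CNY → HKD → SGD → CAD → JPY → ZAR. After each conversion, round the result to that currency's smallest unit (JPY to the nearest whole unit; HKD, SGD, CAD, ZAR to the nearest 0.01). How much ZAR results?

CNY 1,160.00 ÷ 0.8514 = HKD 1,362.46
HKD 1,362.46 × 0.1758 = SGD 239.52
SGD 239.52 × 0.9222 = CAD 220.89
CAD 220.89 ÷ 0.01252 = JPY 17,643
JPY 17,643 ÷ 5.258 = ZAR 3,355.46

ZAR 3,355.46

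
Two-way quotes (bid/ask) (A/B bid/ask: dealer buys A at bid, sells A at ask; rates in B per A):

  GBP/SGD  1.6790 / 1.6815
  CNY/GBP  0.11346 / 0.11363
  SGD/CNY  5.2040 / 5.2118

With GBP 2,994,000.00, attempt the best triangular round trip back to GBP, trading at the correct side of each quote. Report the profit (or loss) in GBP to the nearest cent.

Best loop GBP → CNY → SGD → GBP:
GBP 2,994,000.00 ÷ 0.11363 (buy CNY at ask) = CNY 26,348,675.53
CNY 26,348,675.53 ÷ 5.2118 (buy SGD at ask) = SGD 5,055,580.71
SGD 5,055,580.71 ÷ 1.6815 (buy GBP at ask) = GBP 3,006,589.77

Net profit: GBP 12,589.77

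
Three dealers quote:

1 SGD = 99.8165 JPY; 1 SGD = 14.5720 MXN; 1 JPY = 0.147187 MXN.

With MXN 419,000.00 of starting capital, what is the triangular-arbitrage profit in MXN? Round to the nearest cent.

Profit: MXN 3,441.57

Profitable loop is MXN → SGD → JPY → MXN:
MXN 419,000.00 ÷ 14.5720 = SGD 28,753.77
SGD 28,753.77 × 99.8165 = JPY 2,870,101
JPY 2,870,101 × 0.147187 = MXN 422,441.57
Profit = MXN 422,441.57 − MXN 419,000.00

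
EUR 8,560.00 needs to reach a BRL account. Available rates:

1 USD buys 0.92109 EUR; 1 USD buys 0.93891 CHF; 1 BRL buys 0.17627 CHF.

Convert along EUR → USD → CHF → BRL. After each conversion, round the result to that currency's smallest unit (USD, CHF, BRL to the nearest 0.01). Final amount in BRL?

EUR 8,560.00 ÷ 0.92109 = USD 9,293.34
USD 9,293.34 × 0.93891 = CHF 8,725.61
CHF 8,725.61 ÷ 0.17627 = BRL 49,501.39

BRL 49,501.39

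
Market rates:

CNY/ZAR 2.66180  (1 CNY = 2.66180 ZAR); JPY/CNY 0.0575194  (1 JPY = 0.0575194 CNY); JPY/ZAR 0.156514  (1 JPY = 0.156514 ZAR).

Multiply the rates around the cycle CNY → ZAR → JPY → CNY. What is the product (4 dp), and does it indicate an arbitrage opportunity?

Around CNY → ZAR → JPY → CNY: 1 × 2.66180 ÷ 0.156514 × 0.0575194 = 0.978220
Product < 1; profitable direction is CNY → JPY → ZAR → CNY.

0.9782 (arbitrage exists)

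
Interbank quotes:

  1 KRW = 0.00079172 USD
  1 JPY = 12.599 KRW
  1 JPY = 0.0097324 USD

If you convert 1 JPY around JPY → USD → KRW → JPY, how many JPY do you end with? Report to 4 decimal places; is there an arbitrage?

0.9757 (arbitrage exists)

Around JPY → USD → KRW → JPY: 1 × 0.0097324 ÷ 0.00079172 ÷ 12.599 = 0.975691
Product < 1; profitable direction is JPY → KRW → USD → JPY.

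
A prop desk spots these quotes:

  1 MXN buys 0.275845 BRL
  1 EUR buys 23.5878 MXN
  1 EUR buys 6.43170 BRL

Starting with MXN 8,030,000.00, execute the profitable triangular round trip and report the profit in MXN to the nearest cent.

Profitable loop is MXN → BRL → EUR → MXN:
MXN 8,030,000.00 × 0.275845 = BRL 2,215,035.35
BRL 2,215,035.35 ÷ 6.43170 = EUR 344,393.45
EUR 344,393.45 × 23.5878 = MXN 8,123,483.81
Profit = MXN 8,123,483.81 − MXN 8,030,000.00

Profit: MXN 93,483.81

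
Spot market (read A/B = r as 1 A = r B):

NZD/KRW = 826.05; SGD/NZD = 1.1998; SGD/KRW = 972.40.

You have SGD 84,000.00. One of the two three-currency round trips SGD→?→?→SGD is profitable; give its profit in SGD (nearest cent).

Profitable loop is SGD → NZD → KRW → SGD:
SGD 84,000.00 × 1.1998 = NZD 100,783.20
NZD 100,783.20 × 826.05 = KRW 83,251,962
KRW 83,251,962 ÷ 972.40 = SGD 85,614.93
Profit = SGD 85,614.93 − SGD 84,000.00

Profit: SGD 1,614.93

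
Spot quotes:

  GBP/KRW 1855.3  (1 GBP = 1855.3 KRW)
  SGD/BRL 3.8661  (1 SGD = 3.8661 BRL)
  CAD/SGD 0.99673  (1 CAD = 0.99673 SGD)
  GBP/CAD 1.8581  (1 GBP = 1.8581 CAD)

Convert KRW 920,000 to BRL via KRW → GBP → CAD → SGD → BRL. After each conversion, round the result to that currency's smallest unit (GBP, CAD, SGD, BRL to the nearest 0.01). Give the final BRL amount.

KRW 920,000 ÷ 1855.3 = GBP 495.88
GBP 495.88 × 1.8581 = CAD 921.39
CAD 921.39 × 0.99673 = SGD 918.38
SGD 918.38 × 3.8661 = BRL 3,550.55

BRL 3,550.55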